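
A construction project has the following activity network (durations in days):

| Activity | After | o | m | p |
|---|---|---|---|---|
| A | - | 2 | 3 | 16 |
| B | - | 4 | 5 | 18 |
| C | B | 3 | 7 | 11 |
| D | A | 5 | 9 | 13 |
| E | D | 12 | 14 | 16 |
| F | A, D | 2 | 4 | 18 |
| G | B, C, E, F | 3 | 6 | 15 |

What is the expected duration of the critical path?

te_A = (2 + 4·3 + 16)/6 = 30/6 = 5
te_B = (4 + 4·5 + 18)/6 = 42/6 = 7
te_C = (3 + 4·7 + 11)/6 = 42/6 = 7
te_D = (5 + 4·9 + 13)/6 = 54/6 = 9
te_E = (12 + 4·14 + 16)/6 = 84/6 = 14
te_F = (2 + 4·4 + 18)/6 = 36/6 = 6
te_G = (3 + 4·6 + 15)/6 = 42/6 = 7

Forward pass:
ES_A = 0; EF_A = 5
ES_B = 0; EF_B = 7
ES_C = 7; EF_C = 7+7 = 14
ES_D = 5; EF_D = 5+9 = 14
ES_E = 14; EF_E = 14+14 = 28
ES_F = max(EF_A=5, EF_D=14) = 14; EF_F = 14+6 = 20
ES_G = max(EF_B=7, EF_C=14, EF_E=28, EF_F=20) = 28; EF_G = 28+7 = 35
Expected project duration μ = 35 days. Critical path: A → D → E → G.

35 days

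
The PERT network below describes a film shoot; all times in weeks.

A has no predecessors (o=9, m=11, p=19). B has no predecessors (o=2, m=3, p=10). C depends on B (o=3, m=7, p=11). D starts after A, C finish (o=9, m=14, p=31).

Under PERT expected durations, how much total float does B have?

1 weeks

te_A = (9 + 4·11 + 19)/6 = 72/6 = 12
te_B = (2 + 4·3 + 10)/6 = 24/6 = 4
te_C = (3 + 4·7 + 11)/6 = 42/6 = 7
te_D = (9 + 4·14 + 31)/6 = 96/6 = 16

Forward pass:
ES_A = 0; EF_A = 12
ES_B = 0; EF_B = 4
ES_C = 4; EF_C = 4+7 = 11
ES_D = max(EF_A=12, EF_C=11) = 12; EF_D = 12+16 = 28
Expected project duration μ = 28 weeks. Critical path: A → D.

Backward pass:
LF_D = 28; LS_D = 28−16 = 12
LF_C = LS_D = 12; LS_C = 12−7 = 5
LF_B = LS_C = 5; LS_B = 5−4 = 1
LF_A = LS_D = 12; LS_A = 12−12 = 0
Slack_B = LS_B − ES_B = 1 − 0 = 1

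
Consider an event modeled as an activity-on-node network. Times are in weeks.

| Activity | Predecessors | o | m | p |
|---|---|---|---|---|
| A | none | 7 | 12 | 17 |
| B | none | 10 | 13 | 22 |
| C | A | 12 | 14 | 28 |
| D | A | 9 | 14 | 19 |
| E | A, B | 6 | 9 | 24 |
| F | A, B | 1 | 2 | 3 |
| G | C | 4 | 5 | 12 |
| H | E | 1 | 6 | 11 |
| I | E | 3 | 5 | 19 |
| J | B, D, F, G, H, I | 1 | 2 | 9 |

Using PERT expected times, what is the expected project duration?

37 weeks

te_A = (7 + 4·12 + 17)/6 = 72/6 = 12
te_B = (10 + 4·13 + 22)/6 = 84/6 = 14
te_C = (12 + 4·14 + 28)/6 = 96/6 = 16
te_D = (9 + 4·14 + 19)/6 = 84/6 = 14
te_E = (6 + 4·9 + 24)/6 = 66/6 = 11
te_F = (1 + 4·2 + 3)/6 = 12/6 = 2
te_G = (4 + 4·5 + 12)/6 = 36/6 = 6
te_H = (1 + 4·6 + 11)/6 = 36/6 = 6
te_I = (3 + 4·5 + 19)/6 = 42/6 = 7
te_J = (1 + 4·2 + 9)/6 = 18/6 = 3

Forward pass:
ES_A = 0; EF_A = 12
ES_B = 0; EF_B = 14
ES_C = 12; EF_C = 12+16 = 28
ES_D = 12; EF_D = 12+14 = 26
ES_E = max(EF_A=12, EF_B=14) = 14; EF_E = 14+11 = 25
ES_F = max(EF_A=12, EF_B=14) = 14; EF_F = 14+2 = 16
ES_G = 28; EF_G = 28+6 = 34
ES_H = 25; EF_H = 25+6 = 31
ES_I = 25; EF_I = 25+7 = 32
ES_J = max(EF_B=14, EF_D=26, EF_F=16, EF_G=34, EF_H=31, EF_I=32) = 34; EF_J = 34+3 = 37
Expected project duration μ = 37 weeks. Critical path: A → C → G → J.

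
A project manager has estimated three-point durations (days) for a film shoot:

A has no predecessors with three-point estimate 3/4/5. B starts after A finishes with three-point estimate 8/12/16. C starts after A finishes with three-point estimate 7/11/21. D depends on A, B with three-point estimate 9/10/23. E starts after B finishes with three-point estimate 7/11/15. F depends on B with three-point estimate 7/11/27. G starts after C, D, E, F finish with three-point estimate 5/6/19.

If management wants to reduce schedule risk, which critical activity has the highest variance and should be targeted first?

F

te_A = (3 + 4·4 + 5)/6 = 24/6 = 4; σ²_A = ((5−3)/6)² = 0.111
te_B = (8 + 4·12 + 16)/6 = 72/6 = 12; σ²_B = ((16−8)/6)² = 1.778
te_C = (7 + 4·11 + 21)/6 = 72/6 = 12; σ²_C = ((21−7)/6)² = 5.444
te_D = (9 + 4·10 + 23)/6 = 72/6 = 12; σ²_D = ((23−9)/6)² = 5.444
te_E = (7 + 4·11 + 15)/6 = 66/6 = 11; σ²_E = ((15−7)/6)² = 1.778
te_F = (7 + 4·11 + 27)/6 = 78/6 = 13; σ²_F = ((27−7)/6)² = 11.111
te_G = (5 + 4·6 + 19)/6 = 48/6 = 8; σ²_G = ((19−5)/6)² = 5.444

Forward pass:
ES_A = 0; EF_A = 4
ES_B = 4; EF_B = 4+12 = 16
ES_C = 4; EF_C = 4+12 = 16
ES_D = max(EF_A=4, EF_B=16) = 16; EF_D = 16+12 = 28
ES_E = 16; EF_E = 16+11 = 27
ES_F = 16; EF_F = 16+13 = 29
ES_G = max(EF_C=16, EF_D=28, EF_E=27, EF_F=29) = 29; EF_G = 29+8 = 37
Expected project duration μ = 37 days. Critical path: A → B → F → G.

Variances on critical path: σ²_A=0.111, σ²_B=1.778, σ²_F=11.111, σ²_G=5.444.
Largest is σ²_F = 11.111.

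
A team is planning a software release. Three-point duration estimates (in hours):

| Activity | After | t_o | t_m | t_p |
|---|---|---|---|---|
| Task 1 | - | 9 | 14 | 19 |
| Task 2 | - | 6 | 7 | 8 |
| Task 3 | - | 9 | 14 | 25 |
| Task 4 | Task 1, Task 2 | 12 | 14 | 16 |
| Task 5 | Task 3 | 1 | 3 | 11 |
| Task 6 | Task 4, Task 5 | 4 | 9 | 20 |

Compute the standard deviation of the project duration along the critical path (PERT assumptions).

3.21 hours

te_Task 1 = (9 + 4·14 + 19)/6 = 84/6 = 14; σ²_Task 1 = ((19−9)/6)² = 2.778
te_Task 2 = (6 + 4·7 + 8)/6 = 42/6 = 7; σ²_Task 2 = ((8−6)/6)² = 0.111
te_Task 3 = (9 + 4·14 + 25)/6 = 90/6 = 15; σ²_Task 3 = ((25−9)/6)² = 7.111
te_Task 4 = (12 + 4·14 + 16)/6 = 84/6 = 14; σ²_Task 4 = ((16−12)/6)² = 0.444
te_Task 5 = (1 + 4·3 + 11)/6 = 24/6 = 4; σ²_Task 5 = ((11−1)/6)² = 2.778
te_Task 6 = (4 + 4·9 + 20)/6 = 60/6 = 10; σ²_Task 6 = ((20−4)/6)² = 7.111

Forward pass:
ES_Task 1 = 0; EF_Task 1 = 14
ES_Task 2 = 0; EF_Task 2 = 7
ES_Task 3 = 0; EF_Task 3 = 15
ES_Task 4 = max(EF_Task 1=14, EF_Task 2=7) = 14; EF_Task 4 = 14+14 = 28
ES_Task 5 = 15; EF_Task 5 = 15+4 = 19
ES_Task 6 = max(EF_Task 4=28, EF_Task 5=19) = 28; EF_Task 6 = 28+10 = 38
Expected project duration μ = 38 hours. Critical path: Task 1 → Task 4 → Task 6.

Variance along critical path = 2.778 + 0.444 + 7.111 = 10.333
σ = √10.333 = 3.215 hours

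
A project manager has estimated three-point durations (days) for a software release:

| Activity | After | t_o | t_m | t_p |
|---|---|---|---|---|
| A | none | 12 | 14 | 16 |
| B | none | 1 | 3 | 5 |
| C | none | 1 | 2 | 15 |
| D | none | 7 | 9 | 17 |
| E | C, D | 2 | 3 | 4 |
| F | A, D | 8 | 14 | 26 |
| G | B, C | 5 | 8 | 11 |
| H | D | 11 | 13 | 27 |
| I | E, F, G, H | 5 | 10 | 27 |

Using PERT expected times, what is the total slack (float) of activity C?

17 days

te_A = (12 + 4·14 + 16)/6 = 84/6 = 14
te_B = (1 + 4·3 + 5)/6 = 18/6 = 3
te_C = (1 + 4·2 + 15)/6 = 24/6 = 4
te_D = (7 + 4·9 + 17)/6 = 60/6 = 10
te_E = (2 + 4·3 + 4)/6 = 18/6 = 3
te_F = (8 + 4·14 + 26)/6 = 90/6 = 15
te_G = (5 + 4·8 + 11)/6 = 48/6 = 8
te_H = (11 + 4·13 + 27)/6 = 90/6 = 15
te_I = (5 + 4·10 + 27)/6 = 72/6 = 12

Forward pass:
ES_A = 0; EF_A = 14
ES_B = 0; EF_B = 3
ES_C = 0; EF_C = 4
ES_D = 0; EF_D = 10
ES_E = max(EF_C=4, EF_D=10) = 10; EF_E = 10+3 = 13
ES_F = max(EF_A=14, EF_D=10) = 14; EF_F = 14+15 = 29
ES_G = max(EF_B=3, EF_C=4) = 4; EF_G = 4+8 = 12
ES_H = 10; EF_H = 10+15 = 25
ES_I = max(EF_E=13, EF_F=29, EF_G=12, EF_H=25) = 29; EF_I = 29+12 = 41
Expected project duration μ = 41 days. Critical path: A → F → I.

Backward pass:
LF_I = 41; LS_I = 41−12 = 29
LF_H = LS_I = 29; LS_H = 29−15 = 14
LF_G = LS_I = 29; LS_G = 29−8 = 21
LF_F = LS_I = 29; LS_F = 29−15 = 14
LF_E = LS_I = 29; LS_E = 29−3 = 26
LF_D = min(LS_E=26, LS_F=14, LS_H=14) = 14; LS_D = 14−10 = 4
LF_C = min(LS_E=26, LS_G=21) = 21; LS_C = 21−4 = 17
LF_B = LS_G = 21; LS_B = 21−3 = 18
LF_A = LS_F = 14; LS_A = 14−14 = 0
Slack_C = LS_C − ES_C = 17 − 0 = 17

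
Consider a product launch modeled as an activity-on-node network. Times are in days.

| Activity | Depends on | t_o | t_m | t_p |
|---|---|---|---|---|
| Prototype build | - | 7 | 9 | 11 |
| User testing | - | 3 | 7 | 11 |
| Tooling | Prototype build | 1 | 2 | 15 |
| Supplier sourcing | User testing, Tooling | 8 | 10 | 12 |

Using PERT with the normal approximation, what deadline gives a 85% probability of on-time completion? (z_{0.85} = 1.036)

te_Prototype build = (7 + 4·9 + 11)/6 = 54/6 = 9; σ²_Prototype build = ((11−7)/6)² = 0.444
te_User testing = (3 + 4·7 + 11)/6 = 42/6 = 7; σ²_User testing = ((11−3)/6)² = 1.778
te_Tooling = (1 + 4·2 + 15)/6 = 24/6 = 4; σ²_Tooling = ((15−1)/6)² = 5.444
te_Supplier sourcing = (8 + 4·10 + 12)/6 = 60/6 = 10; σ²_Supplier sourcing = ((12−8)/6)² = 0.444

Forward pass:
ES_Prototype build = 0; EF_Prototype build = 9
ES_User testing = 0; EF_User testing = 7
ES_Tooling = 9; EF_Tooling = 9+4 = 13
ES_Supplier sourcing = max(EF_User testing=7, EF_Tooling=13) = 13; EF_Supplier sourcing = 13+10 = 23
Expected project duration μ = 23 days. Critical path: Prototype build → Tooling → Supplier sourcing.

Variance along critical path = 0.444 + 5.444 + 0.444 = 6.333; σ = 2.517 days.
D = μ + z·σ = 23 + 1.036·2.517 = 25.6 days

25.6 days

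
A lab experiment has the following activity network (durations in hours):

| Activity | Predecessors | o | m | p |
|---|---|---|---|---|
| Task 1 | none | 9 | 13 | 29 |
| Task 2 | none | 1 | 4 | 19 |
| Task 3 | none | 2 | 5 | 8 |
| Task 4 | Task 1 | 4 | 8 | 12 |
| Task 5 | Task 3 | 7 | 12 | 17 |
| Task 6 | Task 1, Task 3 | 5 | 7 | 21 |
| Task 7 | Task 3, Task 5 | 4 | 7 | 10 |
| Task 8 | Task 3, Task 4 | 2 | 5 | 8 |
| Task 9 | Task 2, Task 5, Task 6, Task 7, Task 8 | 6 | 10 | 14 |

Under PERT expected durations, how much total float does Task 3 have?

te_Task 1 = (9 + 4·13 + 29)/6 = 90/6 = 15
te_Task 2 = (1 + 4·4 + 19)/6 = 36/6 = 6
te_Task 3 = (2 + 4·5 + 8)/6 = 30/6 = 5
te_Task 4 = (4 + 4·8 + 12)/6 = 48/6 = 8
te_Task 5 = (7 + 4·12 + 17)/6 = 72/6 = 12
te_Task 6 = (5 + 4·7 + 21)/6 = 54/6 = 9
te_Task 7 = (4 + 4·7 + 10)/6 = 42/6 = 7
te_Task 8 = (2 + 4·5 + 8)/6 = 30/6 = 5
te_Task 9 = (6 + 4·10 + 14)/6 = 60/6 = 10

Forward pass:
ES_Task 1 = 0; EF_Task 1 = 15
ES_Task 2 = 0; EF_Task 2 = 6
ES_Task 3 = 0; EF_Task 3 = 5
ES_Task 4 = 15; EF_Task 4 = 15+8 = 23
ES_Task 5 = 5; EF_Task 5 = 5+12 = 17
ES_Task 6 = max(EF_Task 1=15, EF_Task 3=5) = 15; EF_Task 6 = 15+9 = 24
ES_Task 7 = max(EF_Task 3=5, EF_Task 5=17) = 17; EF_Task 7 = 17+7 = 24
ES_Task 8 = max(EF_Task 3=5, EF_Task 4=23) = 23; EF_Task 8 = 23+5 = 28
ES_Task 9 = max(EF_Task 2=6, EF_Task 5=17, EF_Task 6=24, EF_Task 7=24, EF_Task 8=28) = 28; EF_Task 9 = 28+10 = 38
Expected project duration μ = 38 hours. Critical path: Task 1 → Task 4 → Task 8 → Task 9.

Backward pass:
LF_Task 9 = 38; LS_Task 9 = 38−10 = 28
LF_Task 8 = LS_Task 9 = 28; LS_Task 8 = 28−5 = 23
LF_Task 7 = LS_Task 9 = 28; LS_Task 7 = 28−7 = 21
LF_Task 6 = LS_Task 9 = 28; LS_Task 6 = 28−9 = 19
LF_Task 5 = min(LS_Task 7=21, LS_Task 9=28) = 21; LS_Task 5 = 21−12 = 9
LF_Task 4 = LS_Task 8 = 23; LS_Task 4 = 23−8 = 15
LF_Task 3 = min(LS_Task 5=9, LS_Task 6=19, LS_Task 7=21, LS_Task 8=23) = 9; LS_Task 3 = 9−5 = 4
LF_Task 2 = LS_Task 9 = 28; LS_Task 2 = 28−6 = 22
LF_Task 1 = min(LS_Task 4=15, LS_Task 6=19) = 15; LS_Task 1 = 15−15 = 0
Slack_Task 3 = LS_Task 3 − ES_Task 3 = 4 − 0 = 4

4 hours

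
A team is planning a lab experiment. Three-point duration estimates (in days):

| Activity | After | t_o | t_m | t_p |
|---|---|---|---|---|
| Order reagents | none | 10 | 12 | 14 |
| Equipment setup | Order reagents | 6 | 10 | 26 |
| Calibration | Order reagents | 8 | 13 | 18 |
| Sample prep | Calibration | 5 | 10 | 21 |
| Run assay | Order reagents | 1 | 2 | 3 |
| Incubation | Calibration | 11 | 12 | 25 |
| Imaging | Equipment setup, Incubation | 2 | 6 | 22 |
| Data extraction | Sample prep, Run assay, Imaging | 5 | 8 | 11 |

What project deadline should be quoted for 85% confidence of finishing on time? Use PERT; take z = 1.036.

te_Order reagents = (10 + 4·12 + 14)/6 = 72/6 = 12; σ²_Order reagents = ((14−10)/6)² = 0.444
te_Equipment setup = (6 + 4·10 + 26)/6 = 72/6 = 12; σ²_Equipment setup = ((26−6)/6)² = 11.111
te_Calibration = (8 + 4·13 + 18)/6 = 78/6 = 13; σ²_Calibration = ((18−8)/6)² = 2.778
te_Sample prep = (5 + 4·10 + 21)/6 = 66/6 = 11; σ²_Sample prep = ((21−5)/6)² = 7.111
te_Run assay = (1 + 4·2 + 3)/6 = 12/6 = 2; σ²_Run assay = ((3−1)/6)² = 0.111
te_Incubation = (11 + 4·12 + 25)/6 = 84/6 = 14; σ²_Incubation = ((25−11)/6)² = 5.444
te_Imaging = (2 + 4·6 + 22)/6 = 48/6 = 8; σ²_Imaging = ((22−2)/6)² = 11.111
te_Data extraction = (5 + 4·8 + 11)/6 = 48/6 = 8; σ²_Data extraction = ((11−5)/6)² = 1.000

Forward pass:
ES_Order reagents = 0; EF_Order reagents = 12
ES_Equipment setup = 12; EF_Equipment setup = 12+12 = 24
ES_Calibration = 12; EF_Calibration = 12+13 = 25
ES_Sample prep = 25; EF_Sample prep = 25+11 = 36
ES_Run assay = 12; EF_Run assay = 12+2 = 14
ES_Incubation = 25; EF_Incubation = 25+14 = 39
ES_Imaging = max(EF_Equipment setup=24, EF_Incubation=39) = 39; EF_Imaging = 39+8 = 47
ES_Data extraction = max(EF_Sample prep=36, EF_Run assay=14, EF_Imaging=47) = 47; EF_Data extraction = 47+8 = 55
Expected project duration μ = 55 days. Critical path: Order reagents → Calibration → Incubation → Imaging → Data extraction.

Variance along critical path = 0.444 + 2.778 + 5.444 + 11.111 + 1.000 = 20.778; σ = 4.558 days.
D = μ + z·σ = 55 + 1.036·4.558 = 59.7 days

59.7 days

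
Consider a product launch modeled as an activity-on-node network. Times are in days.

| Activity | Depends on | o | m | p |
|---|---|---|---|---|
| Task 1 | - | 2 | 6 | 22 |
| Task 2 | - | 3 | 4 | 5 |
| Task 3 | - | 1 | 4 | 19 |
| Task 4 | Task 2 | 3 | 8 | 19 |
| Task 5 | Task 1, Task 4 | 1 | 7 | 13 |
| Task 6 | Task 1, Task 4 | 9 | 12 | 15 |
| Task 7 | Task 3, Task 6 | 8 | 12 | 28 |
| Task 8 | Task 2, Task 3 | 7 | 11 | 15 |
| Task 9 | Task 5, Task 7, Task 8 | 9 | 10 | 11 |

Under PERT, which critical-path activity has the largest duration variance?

Task 7

te_Task 1 = (2 + 4·6 + 22)/6 = 48/6 = 8; σ²_Task 1 = ((22−2)/6)² = 11.111
te_Task 2 = (3 + 4·4 + 5)/6 = 24/6 = 4; σ²_Task 2 = ((5−3)/6)² = 0.111
te_Task 3 = (1 + 4·4 + 19)/6 = 36/6 = 6; σ²_Task 3 = ((19−1)/6)² = 9.000
te_Task 4 = (3 + 4·8 + 19)/6 = 54/6 = 9; σ²_Task 4 = ((19−3)/6)² = 7.111
te_Task 5 = (1 + 4·7 + 13)/6 = 42/6 = 7; σ²_Task 5 = ((13−1)/6)² = 4.000
te_Task 6 = (9 + 4·12 + 15)/6 = 72/6 = 12; σ²_Task 6 = ((15−9)/6)² = 1.000
te_Task 7 = (8 + 4·12 + 28)/6 = 84/6 = 14; σ²_Task 7 = ((28−8)/6)² = 11.111
te_Task 8 = (7 + 4·11 + 15)/6 = 66/6 = 11; σ²_Task 8 = ((15−7)/6)² = 1.778
te_Task 9 = (9 + 4·10 + 11)/6 = 60/6 = 10; σ²_Task 9 = ((11−9)/6)² = 0.111

Forward pass:
ES_Task 1 = 0; EF_Task 1 = 8
ES_Task 2 = 0; EF_Task 2 = 4
ES_Task 3 = 0; EF_Task 3 = 6
ES_Task 4 = 4; EF_Task 4 = 4+9 = 13
ES_Task 5 = max(EF_Task 1=8, EF_Task 4=13) = 13; EF_Task 5 = 13+7 = 20
ES_Task 6 = max(EF_Task 1=8, EF_Task 4=13) = 13; EF_Task 6 = 13+12 = 25
ES_Task 7 = max(EF_Task 3=6, EF_Task 6=25) = 25; EF_Task 7 = 25+14 = 39
ES_Task 8 = max(EF_Task 2=4, EF_Task 3=6) = 6; EF_Task 8 = 6+11 = 17
ES_Task 9 = max(EF_Task 5=20, EF_Task 7=39, EF_Task 8=17) = 39; EF_Task 9 = 39+10 = 49
Expected project duration μ = 49 days. Critical path: Task 2 → Task 4 → Task 6 → Task 7 → Task 9.

Variances on critical path: σ²_Task 2=0.111, σ²_Task 4=7.111, σ²_Task 6=1.000, σ²_Task 7=11.111, σ²_Task 9=0.111.
Largest is σ²_Task 7 = 11.111.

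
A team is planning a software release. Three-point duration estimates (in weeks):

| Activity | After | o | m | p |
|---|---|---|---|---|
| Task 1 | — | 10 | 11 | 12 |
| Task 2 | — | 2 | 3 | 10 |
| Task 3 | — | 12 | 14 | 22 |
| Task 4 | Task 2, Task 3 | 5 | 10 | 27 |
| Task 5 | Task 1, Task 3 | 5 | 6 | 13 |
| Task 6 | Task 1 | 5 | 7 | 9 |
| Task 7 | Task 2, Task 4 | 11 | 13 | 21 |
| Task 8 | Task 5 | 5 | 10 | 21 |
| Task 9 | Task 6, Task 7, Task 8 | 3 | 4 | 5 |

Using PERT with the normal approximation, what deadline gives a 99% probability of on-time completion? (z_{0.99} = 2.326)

55.2 weeks

te_Task 1 = (10 + 4·11 + 12)/6 = 66/6 = 11; σ²_Task 1 = ((12−10)/6)² = 0.111
te_Task 2 = (2 + 4·3 + 10)/6 = 24/6 = 4; σ²_Task 2 = ((10−2)/6)² = 1.778
te_Task 3 = (12 + 4·14 + 22)/6 = 90/6 = 15; σ²_Task 3 = ((22−12)/6)² = 2.778
te_Task 4 = (5 + 4·10 + 27)/6 = 72/6 = 12; σ²_Task 4 = ((27−5)/6)² = 13.444
te_Task 5 = (5 + 4·6 + 13)/6 = 42/6 = 7; σ²_Task 5 = ((13−5)/6)² = 1.778
te_Task 6 = (5 + 4·7 + 9)/6 = 42/6 = 7; σ²_Task 6 = ((9−5)/6)² = 0.444
te_Task 7 = (11 + 4·13 + 21)/6 = 84/6 = 14; σ²_Task 7 = ((21−11)/6)² = 2.778
te_Task 8 = (5 + 4·10 + 21)/6 = 66/6 = 11; σ²_Task 8 = ((21−5)/6)² = 7.111
te_Task 9 = (3 + 4·4 + 5)/6 = 24/6 = 4; σ²_Task 9 = ((5−3)/6)² = 0.111

Forward pass:
ES_Task 1 = 0; EF_Task 1 = 11
ES_Task 2 = 0; EF_Task 2 = 4
ES_Task 3 = 0; EF_Task 3 = 15
ES_Task 4 = max(EF_Task 2=4, EF_Task 3=15) = 15; EF_Task 4 = 15+12 = 27
ES_Task 5 = max(EF_Task 1=11, EF_Task 3=15) = 15; EF_Task 5 = 15+7 = 22
ES_Task 6 = 11; EF_Task 6 = 11+7 = 18
ES_Task 7 = max(EF_Task 2=4, EF_Task 4=27) = 27; EF_Task 7 = 27+14 = 41
ES_Task 8 = 22; EF_Task 8 = 22+11 = 33
ES_Task 9 = max(EF_Task 6=18, EF_Task 7=41, EF_Task 8=33) = 41; EF_Task 9 = 41+4 = 45
Expected project duration μ = 45 weeks. Critical path: Task 3 → Task 4 → Task 7 → Task 9.

Variance along critical path = 2.778 + 13.444 + 2.778 + 0.111 = 19.111; σ = 4.372 weeks.
D = μ + z·σ = 45 + 2.326·4.372 = 55.2 weeks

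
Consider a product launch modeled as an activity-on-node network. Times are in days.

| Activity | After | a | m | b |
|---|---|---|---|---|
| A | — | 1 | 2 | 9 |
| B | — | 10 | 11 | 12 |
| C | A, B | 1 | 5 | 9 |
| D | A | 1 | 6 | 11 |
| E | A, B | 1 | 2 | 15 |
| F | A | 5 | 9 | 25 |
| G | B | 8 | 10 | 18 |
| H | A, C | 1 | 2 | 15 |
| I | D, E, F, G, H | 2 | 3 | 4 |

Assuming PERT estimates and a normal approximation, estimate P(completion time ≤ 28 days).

0.958

te_A = (1 + 4·2 + 9)/6 = 18/6 = 3; σ²_A = ((9−1)/6)² = 1.778
te_B = (10 + 4·11 + 12)/6 = 66/6 = 11; σ²_B = ((12−10)/6)² = 0.111
te_C = (1 + 4·5 + 9)/6 = 30/6 = 5; σ²_C = ((9−1)/6)² = 1.778
te_D = (1 + 4·6 + 11)/6 = 36/6 = 6; σ²_D = ((11−1)/6)² = 2.778
te_E = (1 + 4·2 + 15)/6 = 24/6 = 4; σ²_E = ((15−1)/6)² = 5.444
te_F = (5 + 4·9 + 25)/6 = 66/6 = 11; σ²_F = ((25−5)/6)² = 11.111
te_G = (8 + 4·10 + 18)/6 = 66/6 = 11; σ²_G = ((18−8)/6)² = 2.778
te_H = (1 + 4·2 + 15)/6 = 24/6 = 4; σ²_H = ((15−1)/6)² = 5.444
te_I = (2 + 4·3 + 4)/6 = 18/6 = 3; σ²_I = ((4−2)/6)² = 0.111

Forward pass:
ES_A = 0; EF_A = 3
ES_B = 0; EF_B = 11
ES_C = max(EF_A=3, EF_B=11) = 11; EF_C = 11+5 = 16
ES_D = 3; EF_D = 3+6 = 9
ES_E = max(EF_A=3, EF_B=11) = 11; EF_E = 11+4 = 15
ES_F = 3; EF_F = 3+11 = 14
ES_G = 11; EF_G = 11+11 = 22
ES_H = max(EF_A=3, EF_C=16) = 16; EF_H = 16+4 = 20
ES_I = max(EF_D=9, EF_E=15, EF_F=14, EF_G=22, EF_H=20) = 22; EF_I = 22+3 = 25
Expected project duration μ = 25 days. Critical path: B → G → I.

Variance along critical path = 0.111 + 2.778 + 0.111 = 3.000; σ = √3.000 = 1.732 days.
Z = (28 − 25) / 1.732 = 1.732
P(T ≤ 28) = Φ(1.732) ≈ 0.958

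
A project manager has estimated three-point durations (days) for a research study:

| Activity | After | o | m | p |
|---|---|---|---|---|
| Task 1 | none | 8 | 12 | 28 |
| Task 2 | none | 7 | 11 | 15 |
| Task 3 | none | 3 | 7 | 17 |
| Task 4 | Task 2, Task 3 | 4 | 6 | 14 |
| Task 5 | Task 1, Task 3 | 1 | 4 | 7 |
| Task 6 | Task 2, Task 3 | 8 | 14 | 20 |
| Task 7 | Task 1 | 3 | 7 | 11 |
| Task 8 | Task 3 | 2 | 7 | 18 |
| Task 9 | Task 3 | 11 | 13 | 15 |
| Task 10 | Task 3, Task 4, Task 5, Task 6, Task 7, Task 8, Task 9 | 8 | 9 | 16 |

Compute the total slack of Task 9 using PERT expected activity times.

te_Task 1 = (8 + 4·12 + 28)/6 = 84/6 = 14
te_Task 2 = (7 + 4·11 + 15)/6 = 66/6 = 11
te_Task 3 = (3 + 4·7 + 17)/6 = 48/6 = 8
te_Task 4 = (4 + 4·6 + 14)/6 = 42/6 = 7
te_Task 5 = (1 + 4·4 + 7)/6 = 24/6 = 4
te_Task 6 = (8 + 4·14 + 20)/6 = 84/6 = 14
te_Task 7 = (3 + 4·7 + 11)/6 = 42/6 = 7
te_Task 8 = (2 + 4·7 + 18)/6 = 48/6 = 8
te_Task 9 = (11 + 4·13 + 15)/6 = 78/6 = 13
te_Task 10 = (8 + 4·9 + 16)/6 = 60/6 = 10

Forward pass:
ES_Task 1 = 0; EF_Task 1 = 14
ES_Task 2 = 0; EF_Task 2 = 11
ES_Task 3 = 0; EF_Task 3 = 8
ES_Task 4 = max(EF_Task 2=11, EF_Task 3=8) = 11; EF_Task 4 = 11+7 = 18
ES_Task 5 = max(EF_Task 1=14, EF_Task 3=8) = 14; EF_Task 5 = 14+4 = 18
ES_Task 6 = max(EF_Task 2=11, EF_Task 3=8) = 11; EF_Task 6 = 11+14 = 25
ES_Task 7 = 14; EF_Task 7 = 14+7 = 21
ES_Task 8 = 8; EF_Task 8 = 8+8 = 16
ES_Task 9 = 8; EF_Task 9 = 8+13 = 21
ES_Task 10 = max(EF_Task 3=8, EF_Task 4=18, EF_Task 5=18, EF_Task 6=25, EF_Task 7=21, EF_Task 8=16, EF_Task 9=21) = 25; EF_Task 10 = 25+10 = 35
Expected project duration μ = 35 days. Critical path: Task 2 → Task 6 → Task 10.

Backward pass:
LF_Task 10 = 35; LS_Task 10 = 35−10 = 25
LF_Task 9 = LS_Task 10 = 25; LS_Task 9 = 25−13 = 12
LF_Task 8 = LS_Task 10 = 25; LS_Task 8 = 25−8 = 17
LF_Task 7 = LS_Task 10 = 25; LS_Task 7 = 25−7 = 18
LF_Task 6 = LS_Task 10 = 25; LS_Task 6 = 25−14 = 11
LF_Task 5 = LS_Task 10 = 25; LS_Task 5 = 25−4 = 21
LF_Task 4 = LS_Task 10 = 25; LS_Task 4 = 25−7 = 18
LF_Task 3 = min(LS_Task 4=18, LS_Task 5=21, LS_Task 6=11, LS_Task 8=17, LS_Task 9=12, LS_Task 10=25) = 11; LS_Task 3 = 11−8 = 3
LF_Task 2 = min(LS_Task 4=18, LS_Task 6=11) = 11; LS_Task 2 = 11−11 = 0
LF_Task 1 = min(LS_Task 5=21, LS_Task 7=18) = 18; LS_Task 1 = 18−14 = 4
Slack_Task 9 = LS_Task 9 − ES_Task 9 = 12 − 8 = 4

4 days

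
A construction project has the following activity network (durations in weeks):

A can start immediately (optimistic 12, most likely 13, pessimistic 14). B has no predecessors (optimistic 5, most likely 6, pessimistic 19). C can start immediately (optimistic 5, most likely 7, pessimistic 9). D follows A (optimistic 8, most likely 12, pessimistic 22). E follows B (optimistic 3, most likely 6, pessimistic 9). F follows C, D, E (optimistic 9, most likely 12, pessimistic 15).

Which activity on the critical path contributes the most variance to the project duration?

te_A = (12 + 4·13 + 14)/6 = 78/6 = 13; σ²_A = ((14−12)/6)² = 0.111
te_B = (5 + 4·6 + 19)/6 = 48/6 = 8; σ²_B = ((19−5)/6)² = 5.444
te_C = (5 + 4·7 + 9)/6 = 42/6 = 7; σ²_C = ((9−5)/6)² = 0.444
te_D = (8 + 4·12 + 22)/6 = 78/6 = 13; σ²_D = ((22−8)/6)² = 5.444
te_E = (3 + 4·6 + 9)/6 = 36/6 = 6; σ²_E = ((9−3)/6)² = 1.000
te_F = (9 + 4·12 + 15)/6 = 72/6 = 12; σ²_F = ((15−9)/6)² = 1.000

Forward pass:
ES_A = 0; EF_A = 13
ES_B = 0; EF_B = 8
ES_C = 0; EF_C = 7
ES_D = 13; EF_D = 13+13 = 26
ES_E = 8; EF_E = 8+6 = 14
ES_F = max(EF_C=7, EF_D=26, EF_E=14) = 26; EF_F = 26+12 = 38
Expected project duration μ = 38 weeks. Critical path: A → D → F.

Variances on critical path: σ²_A=0.111, σ²_D=5.444, σ²_F=1.000.
Largest is σ²_D = 5.444.

D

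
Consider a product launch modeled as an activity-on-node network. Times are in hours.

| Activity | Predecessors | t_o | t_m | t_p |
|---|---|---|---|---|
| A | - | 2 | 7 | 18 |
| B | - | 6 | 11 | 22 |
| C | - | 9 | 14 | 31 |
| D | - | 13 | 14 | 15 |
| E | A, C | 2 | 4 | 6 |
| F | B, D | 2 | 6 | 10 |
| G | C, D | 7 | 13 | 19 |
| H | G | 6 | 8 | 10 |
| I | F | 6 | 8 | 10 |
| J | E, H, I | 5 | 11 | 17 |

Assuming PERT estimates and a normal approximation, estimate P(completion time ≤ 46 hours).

0.335

te_A = (2 + 4·7 + 18)/6 = 48/6 = 8; σ²_A = ((18−2)/6)² = 7.111
te_B = (6 + 4·11 + 22)/6 = 72/6 = 12; σ²_B = ((22−6)/6)² = 7.111
te_C = (9 + 4·14 + 31)/6 = 96/6 = 16; σ²_C = ((31−9)/6)² = 13.444
te_D = (13 + 4·14 + 15)/6 = 84/6 = 14; σ²_D = ((15−13)/6)² = 0.111
te_E = (2 + 4·4 + 6)/6 = 24/6 = 4; σ²_E = ((6−2)/6)² = 0.444
te_F = (2 + 4·6 + 10)/6 = 36/6 = 6; σ²_F = ((10−2)/6)² = 1.778
te_G = (7 + 4·13 + 19)/6 = 78/6 = 13; σ²_G = ((19−7)/6)² = 4.000
te_H = (6 + 4·8 + 10)/6 = 48/6 = 8; σ²_H = ((10−6)/6)² = 0.444
te_I = (6 + 4·8 + 10)/6 = 48/6 = 8; σ²_I = ((10−6)/6)² = 0.444
te_J = (5 + 4·11 + 17)/6 = 66/6 = 11; σ²_J = ((17−5)/6)² = 4.000

Forward pass:
ES_A = 0; EF_A = 8
ES_B = 0; EF_B = 12
ES_C = 0; EF_C = 16
ES_D = 0; EF_D = 14
ES_E = max(EF_A=8, EF_C=16) = 16; EF_E = 16+4 = 20
ES_F = max(EF_B=12, EF_D=14) = 14; EF_F = 14+6 = 20
ES_G = max(EF_C=16, EF_D=14) = 16; EF_G = 16+13 = 29
ES_H = 29; EF_H = 29+8 = 37
ES_I = 20; EF_I = 20+8 = 28
ES_J = max(EF_E=20, EF_H=37, EF_I=28) = 37; EF_J = 37+11 = 48
Expected project duration μ = 48 hours. Critical path: C → G → H → J.

Variance along critical path = 13.444 + 4.000 + 0.444 + 4.000 = 21.889; σ = √21.889 = 4.679 hours.
Z = (46 − 48) / 4.679 = -0.427
P(T ≤ 46) = Φ(-0.427) ≈ 0.335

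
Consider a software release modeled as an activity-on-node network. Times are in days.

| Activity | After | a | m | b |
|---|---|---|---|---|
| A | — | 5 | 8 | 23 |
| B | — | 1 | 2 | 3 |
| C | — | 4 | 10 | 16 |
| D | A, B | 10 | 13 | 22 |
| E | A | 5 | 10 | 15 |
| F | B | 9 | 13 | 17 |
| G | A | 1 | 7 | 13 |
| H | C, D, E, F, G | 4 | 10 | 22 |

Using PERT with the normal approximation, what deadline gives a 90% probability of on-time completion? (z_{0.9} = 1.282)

te_A = (5 + 4·8 + 23)/6 = 60/6 = 10; σ²_A = ((23−5)/6)² = 9.000
te_B = (1 + 4·2 + 3)/6 = 12/6 = 2; σ²_B = ((3−1)/6)² = 0.111
te_C = (4 + 4·10 + 16)/6 = 60/6 = 10; σ²_C = ((16−4)/6)² = 4.000
te_D = (10 + 4·13 + 22)/6 = 84/6 = 14; σ²_D = ((22−10)/6)² = 4.000
te_E = (5 + 4·10 + 15)/6 = 60/6 = 10; σ²_E = ((15−5)/6)² = 2.778
te_F = (9 + 4·13 + 17)/6 = 78/6 = 13; σ²_F = ((17−9)/6)² = 1.778
te_G = (1 + 4·7 + 13)/6 = 42/6 = 7; σ²_G = ((13−1)/6)² = 4.000
te_H = (4 + 4·10 + 22)/6 = 66/6 = 11; σ²_H = ((22−4)/6)² = 9.000

Forward pass:
ES_A = 0; EF_A = 10
ES_B = 0; EF_B = 2
ES_C = 0; EF_C = 10
ES_D = max(EF_A=10, EF_B=2) = 10; EF_D = 10+14 = 24
ES_E = 10; EF_E = 10+10 = 20
ES_F = 2; EF_F = 2+13 = 15
ES_G = 10; EF_G = 10+7 = 17
ES_H = max(EF_C=10, EF_D=24, EF_E=20, EF_F=15, EF_G=17) = 24; EF_H = 24+11 = 35
Expected project duration μ = 35 days. Critical path: A → D → H.

Variance along critical path = 9.000 + 4.000 + 9.000 = 22.000; σ = 4.690 days.
D = μ + z·σ = 35 + 1.282·4.690 = 41.0 days

41.0 days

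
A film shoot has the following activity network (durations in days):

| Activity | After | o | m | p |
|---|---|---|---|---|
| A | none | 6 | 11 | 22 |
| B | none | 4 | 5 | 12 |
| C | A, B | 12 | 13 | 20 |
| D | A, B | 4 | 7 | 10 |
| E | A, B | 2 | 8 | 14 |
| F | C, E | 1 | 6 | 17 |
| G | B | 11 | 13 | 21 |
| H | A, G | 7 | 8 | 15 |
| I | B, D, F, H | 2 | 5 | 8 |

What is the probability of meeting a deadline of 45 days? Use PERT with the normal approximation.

te_A = (6 + 4·11 + 22)/6 = 72/6 = 12; σ²_A = ((22−6)/6)² = 7.111
te_B = (4 + 4·5 + 12)/6 = 36/6 = 6; σ²_B = ((12−4)/6)² = 1.778
te_C = (12 + 4·13 + 20)/6 = 84/6 = 14; σ²_C = ((20−12)/6)² = 1.778
te_D = (4 + 4·7 + 10)/6 = 42/6 = 7; σ²_D = ((10−4)/6)² = 1.000
te_E = (2 + 4·8 + 14)/6 = 48/6 = 8; σ²_E = ((14−2)/6)² = 4.000
te_F = (1 + 4·6 + 17)/6 = 42/6 = 7; σ²_F = ((17−1)/6)² = 7.111
te_G = (11 + 4·13 + 21)/6 = 84/6 = 14; σ²_G = ((21−11)/6)² = 2.778
te_H = (7 + 4·8 + 15)/6 = 54/6 = 9; σ²_H = ((15−7)/6)² = 1.778
te_I = (2 + 4·5 + 8)/6 = 30/6 = 5; σ²_I = ((8−2)/6)² = 1.000

Forward pass:
ES_A = 0; EF_A = 12
ES_B = 0; EF_B = 6
ES_C = max(EF_A=12, EF_B=6) = 12; EF_C = 12+14 = 26
ES_D = max(EF_A=12, EF_B=6) = 12; EF_D = 12+7 = 19
ES_E = max(EF_A=12, EF_B=6) = 12; EF_E = 12+8 = 20
ES_F = max(EF_C=26, EF_E=20) = 26; EF_F = 26+7 = 33
ES_G = 6; EF_G = 6+14 = 20
ES_H = max(EF_A=12, EF_G=20) = 20; EF_H = 20+9 = 29
ES_I = max(EF_B=6, EF_D=19, EF_F=33, EF_H=29) = 33; EF_I = 33+5 = 38
Expected project duration μ = 38 days. Critical path: A → C → F → I.

Variance along critical path = 7.111 + 1.778 + 7.111 + 1.000 = 17.000; σ = √17.000 = 4.123 days.
Z = (45 − 38) / 4.123 = 1.698
P(T ≤ 45) = Φ(1.698) ≈ 0.955

0.955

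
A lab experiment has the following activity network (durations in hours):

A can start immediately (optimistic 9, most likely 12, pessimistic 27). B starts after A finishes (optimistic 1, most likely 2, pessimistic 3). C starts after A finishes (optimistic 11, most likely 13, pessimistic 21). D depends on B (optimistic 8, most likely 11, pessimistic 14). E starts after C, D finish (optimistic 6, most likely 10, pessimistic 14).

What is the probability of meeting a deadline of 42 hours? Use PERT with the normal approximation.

0.861

te_A = (9 + 4·12 + 27)/6 = 84/6 = 14; σ²_A = ((27−9)/6)² = 9.000
te_B = (1 + 4·2 + 3)/6 = 12/6 = 2; σ²_B = ((3−1)/6)² = 0.111
te_C = (11 + 4·13 + 21)/6 = 84/6 = 14; σ²_C = ((21−11)/6)² = 2.778
te_D = (8 + 4·11 + 14)/6 = 66/6 = 11; σ²_D = ((14−8)/6)² = 1.000
te_E = (6 + 4·10 + 14)/6 = 60/6 = 10; σ²_E = ((14−6)/6)² = 1.778

Forward pass:
ES_A = 0; EF_A = 14
ES_B = 14; EF_B = 14+2 = 16
ES_C = 14; EF_C = 14+14 = 28
ES_D = 16; EF_D = 16+11 = 27
ES_E = max(EF_C=28, EF_D=27) = 28; EF_E = 28+10 = 38
Expected project duration μ = 38 hours. Critical path: A → C → E.

Variance along critical path = 9.000 + 2.778 + 1.778 = 13.556; σ = √13.556 = 3.682 hours.
Z = (42 − 38) / 3.682 = 1.086
P(T ≤ 42) = Φ(1.086) ≈ 0.861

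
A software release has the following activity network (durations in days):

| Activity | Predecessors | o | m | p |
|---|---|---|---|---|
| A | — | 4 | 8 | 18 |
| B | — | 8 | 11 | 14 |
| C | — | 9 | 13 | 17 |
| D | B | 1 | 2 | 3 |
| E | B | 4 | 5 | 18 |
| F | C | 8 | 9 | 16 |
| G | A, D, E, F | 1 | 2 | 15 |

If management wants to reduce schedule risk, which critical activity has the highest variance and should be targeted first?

te_A = (4 + 4·8 + 18)/6 = 54/6 = 9; σ²_A = ((18−4)/6)² = 5.444
te_B = (8 + 4·11 + 14)/6 = 66/6 = 11; σ²_B = ((14−8)/6)² = 1.000
te_C = (9 + 4·13 + 17)/6 = 78/6 = 13; σ²_C = ((17−9)/6)² = 1.778
te_D = (1 + 4·2 + 3)/6 = 12/6 = 2; σ²_D = ((3−1)/6)² = 0.111
te_E = (4 + 4·5 + 18)/6 = 42/6 = 7; σ²_E = ((18−4)/6)² = 5.444
te_F = (8 + 4·9 + 16)/6 = 60/6 = 10; σ²_F = ((16−8)/6)² = 1.778
te_G = (1 + 4·2 + 15)/6 = 24/6 = 4; σ²_G = ((15−1)/6)² = 5.444

Forward pass:
ES_A = 0; EF_A = 9
ES_B = 0; EF_B = 11
ES_C = 0; EF_C = 13
ES_D = 11; EF_D = 11+2 = 13
ES_E = 11; EF_E = 11+7 = 18
ES_F = 13; EF_F = 13+10 = 23
ES_G = max(EF_A=9, EF_D=13, EF_E=18, EF_F=23) = 23; EF_G = 23+4 = 27
Expected project duration μ = 27 days. Critical path: C → F → G.

Variances on critical path: σ²_C=1.778, σ²_F=1.778, σ²_G=5.444.
Largest is σ²_G = 5.444.

G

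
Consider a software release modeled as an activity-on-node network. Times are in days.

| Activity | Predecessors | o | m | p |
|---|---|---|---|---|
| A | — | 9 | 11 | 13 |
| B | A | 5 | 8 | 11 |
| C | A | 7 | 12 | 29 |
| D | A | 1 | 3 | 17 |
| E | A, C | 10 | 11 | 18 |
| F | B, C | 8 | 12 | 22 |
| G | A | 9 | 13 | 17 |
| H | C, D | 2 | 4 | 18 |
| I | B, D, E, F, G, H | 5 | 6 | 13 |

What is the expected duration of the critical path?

45 days

te_A = (9 + 4·11 + 13)/6 = 66/6 = 11
te_B = (5 + 4·8 + 11)/6 = 48/6 = 8
te_C = (7 + 4·12 + 29)/6 = 84/6 = 14
te_D = (1 + 4·3 + 17)/6 = 30/6 = 5
te_E = (10 + 4·11 + 18)/6 = 72/6 = 12
te_F = (8 + 4·12 + 22)/6 = 78/6 = 13
te_G = (9 + 4·13 + 17)/6 = 78/6 = 13
te_H = (2 + 4·4 + 18)/6 = 36/6 = 6
te_I = (5 + 4·6 + 13)/6 = 42/6 = 7

Forward pass:
ES_A = 0; EF_A = 11
ES_B = 11; EF_B = 11+8 = 19
ES_C = 11; EF_C = 11+14 = 25
ES_D = 11; EF_D = 11+5 = 16
ES_E = max(EF_A=11, EF_C=25) = 25; EF_E = 25+12 = 37
ES_F = max(EF_B=19, EF_C=25) = 25; EF_F = 25+13 = 38
ES_G = 11; EF_G = 11+13 = 24
ES_H = max(EF_C=25, EF_D=16) = 25; EF_H = 25+6 = 31
ES_I = max(EF_B=19, EF_D=16, EF_E=37, EF_F=38, EF_G=24, EF_H=31) = 38; EF_I = 38+7 = 45
Expected project duration μ = 45 days. Critical path: A → C → F → I.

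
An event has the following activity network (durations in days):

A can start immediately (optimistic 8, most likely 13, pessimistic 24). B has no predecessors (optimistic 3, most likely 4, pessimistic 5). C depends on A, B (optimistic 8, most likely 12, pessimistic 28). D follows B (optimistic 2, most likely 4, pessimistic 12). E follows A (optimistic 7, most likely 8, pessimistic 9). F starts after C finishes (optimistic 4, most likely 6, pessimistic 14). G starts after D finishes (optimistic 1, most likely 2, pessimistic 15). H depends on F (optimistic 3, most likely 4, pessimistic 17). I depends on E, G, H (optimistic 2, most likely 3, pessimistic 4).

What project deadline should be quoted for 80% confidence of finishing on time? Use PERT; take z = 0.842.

48.3 days

te_A = (8 + 4·13 + 24)/6 = 84/6 = 14; σ²_A = ((24−8)/6)² = 7.111
te_B = (3 + 4·4 + 5)/6 = 24/6 = 4; σ²_B = ((5−3)/6)² = 0.111
te_C = (8 + 4·12 + 28)/6 = 84/6 = 14; σ²_C = ((28−8)/6)² = 11.111
te_D = (2 + 4·4 + 12)/6 = 30/6 = 5; σ²_D = ((12−2)/6)² = 2.778
te_E = (7 + 4·8 + 9)/6 = 48/6 = 8; σ²_E = ((9−7)/6)² = 0.111
te_F = (4 + 4·6 + 14)/6 = 42/6 = 7; σ²_F = ((14−4)/6)² = 2.778
te_G = (1 + 4·2 + 15)/6 = 24/6 = 4; σ²_G = ((15−1)/6)² = 5.444
te_H = (3 + 4·4 + 17)/6 = 36/6 = 6; σ²_H = ((17−3)/6)² = 5.444
te_I = (2 + 4·3 + 4)/6 = 18/6 = 3; σ²_I = ((4−2)/6)² = 0.111

Forward pass:
ES_A = 0; EF_A = 14
ES_B = 0; EF_B = 4
ES_C = max(EF_A=14, EF_B=4) = 14; EF_C = 14+14 = 28
ES_D = 4; EF_D = 4+5 = 9
ES_E = 14; EF_E = 14+8 = 22
ES_F = 28; EF_F = 28+7 = 35
ES_G = 9; EF_G = 9+4 = 13
ES_H = 35; EF_H = 35+6 = 41
ES_I = max(EF_E=22, EF_G=13, EF_H=41) = 41; EF_I = 41+3 = 44
Expected project duration μ = 44 days. Critical path: A → C → F → H → I.

Variance along critical path = 7.111 + 11.111 + 2.778 + 5.444 + 0.111 = 26.556; σ = 5.153 days.
D = μ + z·σ = 44 + 0.842·5.153 = 48.3 days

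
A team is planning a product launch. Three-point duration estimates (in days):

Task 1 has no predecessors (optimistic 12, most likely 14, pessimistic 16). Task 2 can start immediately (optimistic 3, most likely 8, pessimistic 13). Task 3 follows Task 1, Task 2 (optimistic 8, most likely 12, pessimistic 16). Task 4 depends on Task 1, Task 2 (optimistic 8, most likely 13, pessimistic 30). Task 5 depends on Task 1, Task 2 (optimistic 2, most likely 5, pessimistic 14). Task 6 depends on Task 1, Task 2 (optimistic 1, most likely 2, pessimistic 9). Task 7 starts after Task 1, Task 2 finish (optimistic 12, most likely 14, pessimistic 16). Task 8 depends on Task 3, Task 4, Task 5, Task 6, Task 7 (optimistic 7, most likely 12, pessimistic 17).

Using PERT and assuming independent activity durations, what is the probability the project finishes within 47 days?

te_Task 1 = (12 + 4·14 + 16)/6 = 84/6 = 14; σ²_Task 1 = ((16−12)/6)² = 0.444
te_Task 2 = (3 + 4·8 + 13)/6 = 48/6 = 8; σ²_Task 2 = ((13−3)/6)² = 2.778
te_Task 3 = (8 + 4·12 + 16)/6 = 72/6 = 12; σ²_Task 3 = ((16−8)/6)² = 1.778
te_Task 4 = (8 + 4·13 + 30)/6 = 90/6 = 15; σ²_Task 4 = ((30−8)/6)² = 13.444
te_Task 5 = (2 + 4·5 + 14)/6 = 36/6 = 6; σ²_Task 5 = ((14−2)/6)² = 4.000
te_Task 6 = (1 + 4·2 + 9)/6 = 18/6 = 3; σ²_Task 6 = ((9−1)/6)² = 1.778
te_Task 7 = (12 + 4·14 + 16)/6 = 84/6 = 14; σ²_Task 7 = ((16−12)/6)² = 0.444
te_Task 8 = (7 + 4·12 + 17)/6 = 72/6 = 12; σ²_Task 8 = ((17−7)/6)² = 2.778

Forward pass:
ES_Task 1 = 0; EF_Task 1 = 14
ES_Task 2 = 0; EF_Task 2 = 8
ES_Task 3 = max(EF_Task 1=14, EF_Task 2=8) = 14; EF_Task 3 = 14+12 = 26
ES_Task 4 = max(EF_Task 1=14, EF_Task 2=8) = 14; EF_Task 4 = 14+15 = 29
ES_Task 5 = max(EF_Task 1=14, EF_Task 2=8) = 14; EF_Task 5 = 14+6 = 20
ES_Task 6 = max(EF_Task 1=14, EF_Task 2=8) = 14; EF_Task 6 = 14+3 = 17
ES_Task 7 = max(EF_Task 1=14, EF_Task 2=8) = 14; EF_Task 7 = 14+14 = 28
ES_Task 8 = max(EF_Task 3=26, EF_Task 4=29, EF_Task 5=20, EF_Task 6=17, EF_Task 7=28) = 29; EF_Task 8 = 29+12 = 41
Expected project duration μ = 41 days. Critical path: Task 1 → Task 4 → Task 8.

Variance along critical path = 0.444 + 13.444 + 2.778 = 16.667; σ = √16.667 = 4.082 days.
Z = (47 − 41) / 4.082 = 1.470
P(T ≤ 47) = Φ(1.470) ≈ 0.929

0.929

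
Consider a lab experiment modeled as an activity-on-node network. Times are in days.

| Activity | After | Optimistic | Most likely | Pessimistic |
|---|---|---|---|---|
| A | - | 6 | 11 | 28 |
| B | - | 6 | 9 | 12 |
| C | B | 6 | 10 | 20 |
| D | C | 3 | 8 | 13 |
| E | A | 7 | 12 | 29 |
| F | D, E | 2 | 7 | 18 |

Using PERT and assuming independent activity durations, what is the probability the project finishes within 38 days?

0.690

te_A = (6 + 4·11 + 28)/6 = 78/6 = 13; σ²_A = ((28−6)/6)² = 13.444
te_B = (6 + 4·9 + 12)/6 = 54/6 = 9; σ²_B = ((12−6)/6)² = 1.000
te_C = (6 + 4·10 + 20)/6 = 66/6 = 11; σ²_C = ((20−6)/6)² = 5.444
te_D = (3 + 4·8 + 13)/6 = 48/6 = 8; σ²_D = ((13−3)/6)² = 2.778
te_E = (7 + 4·12 + 29)/6 = 84/6 = 14; σ²_E = ((29−7)/6)² = 13.444
te_F = (2 + 4·7 + 18)/6 = 48/6 = 8; σ²_F = ((18−2)/6)² = 7.111

Forward pass:
ES_A = 0; EF_A = 13
ES_B = 0; EF_B = 9
ES_C = 9; EF_C = 9+11 = 20
ES_D = 20; EF_D = 20+8 = 28
ES_E = 13; EF_E = 13+14 = 27
ES_F = max(EF_D=28, EF_E=27) = 28; EF_F = 28+8 = 36
Expected project duration μ = 36 days. Critical path: B → C → D → F.

Variance along critical path = 1.000 + 5.444 + 2.778 + 7.111 = 16.333; σ = √16.333 = 4.041 days.
Z = (38 − 36) / 4.041 = 0.495
P(T ≤ 38) = Φ(0.495) ≈ 0.690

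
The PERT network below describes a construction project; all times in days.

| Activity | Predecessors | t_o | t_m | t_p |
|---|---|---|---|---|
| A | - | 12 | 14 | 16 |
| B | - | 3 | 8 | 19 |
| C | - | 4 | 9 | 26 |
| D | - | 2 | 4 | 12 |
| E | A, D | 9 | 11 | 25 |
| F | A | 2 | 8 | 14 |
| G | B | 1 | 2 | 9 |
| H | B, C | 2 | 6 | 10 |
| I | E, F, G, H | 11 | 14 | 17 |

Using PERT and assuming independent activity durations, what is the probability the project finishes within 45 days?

te_A = (12 + 4·14 + 16)/6 = 84/6 = 14; σ²_A = ((16−12)/6)² = 0.444
te_B = (3 + 4·8 + 19)/6 = 54/6 = 9; σ²_B = ((19−3)/6)² = 7.111
te_C = (4 + 4·9 + 26)/6 = 66/6 = 11; σ²_C = ((26−4)/6)² = 13.444
te_D = (2 + 4·4 + 12)/6 = 30/6 = 5; σ²_D = ((12−2)/6)² = 2.778
te_E = (9 + 4·11 + 25)/6 = 78/6 = 13; σ²_E = ((25−9)/6)² = 7.111
te_F = (2 + 4·8 + 14)/6 = 48/6 = 8; σ²_F = ((14−2)/6)² = 4.000
te_G = (1 + 4·2 + 9)/6 = 18/6 = 3; σ²_G = ((9−1)/6)² = 1.778
te_H = (2 + 4·6 + 10)/6 = 36/6 = 6; σ²_H = ((10−2)/6)² = 1.778
te_I = (11 + 4·14 + 17)/6 = 84/6 = 14; σ²_I = ((17−11)/6)² = 1.000

Forward pass:
ES_A = 0; EF_A = 14
ES_B = 0; EF_B = 9
ES_C = 0; EF_C = 11
ES_D = 0; EF_D = 5
ES_E = max(EF_A=14, EF_D=5) = 14; EF_E = 14+13 = 27
ES_F = 14; EF_F = 14+8 = 22
ES_G = 9; EF_G = 9+3 = 12
ES_H = max(EF_B=9, EF_C=11) = 11; EF_H = 11+6 = 17
ES_I = max(EF_E=27, EF_F=22, EF_G=12, EF_H=17) = 27; EF_I = 27+14 = 41
Expected project duration μ = 41 days. Critical path: A → E → I.

Variance along critical path = 0.444 + 7.111 + 1.000 = 8.556; σ = √8.556 = 2.925 days.
Z = (45 − 41) / 2.925 = 1.368
P(T ≤ 45) = Φ(1.368) ≈ 0.914

0.914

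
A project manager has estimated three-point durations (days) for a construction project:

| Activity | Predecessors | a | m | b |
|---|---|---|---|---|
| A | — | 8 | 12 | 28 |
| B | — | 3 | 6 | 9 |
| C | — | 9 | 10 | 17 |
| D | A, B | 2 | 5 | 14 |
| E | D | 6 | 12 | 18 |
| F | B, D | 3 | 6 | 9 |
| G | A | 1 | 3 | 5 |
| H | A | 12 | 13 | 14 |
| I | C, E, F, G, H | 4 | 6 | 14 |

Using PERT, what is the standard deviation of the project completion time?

te_A = (8 + 4·12 + 28)/6 = 84/6 = 14; σ²_A = ((28−8)/6)² = 11.111
te_B = (3 + 4·6 + 9)/6 = 36/6 = 6; σ²_B = ((9−3)/6)² = 1.000
te_C = (9 + 4·10 + 17)/6 = 66/6 = 11; σ²_C = ((17−9)/6)² = 1.778
te_D = (2 + 4·5 + 14)/6 = 36/6 = 6; σ²_D = ((14−2)/6)² = 4.000
te_E = (6 + 4·12 + 18)/6 = 72/6 = 12; σ²_E = ((18−6)/6)² = 4.000
te_F = (3 + 4·6 + 9)/6 = 36/6 = 6; σ²_F = ((9−3)/6)² = 1.000
te_G = (1 + 4·3 + 5)/6 = 18/6 = 3; σ²_G = ((5−1)/6)² = 0.444
te_H = (12 + 4·13 + 14)/6 = 78/6 = 13; σ²_H = ((14−12)/6)² = 0.111
te_I = (4 + 4·6 + 14)/6 = 42/6 = 7; σ²_I = ((14−4)/6)² = 2.778

Forward pass:
ES_A = 0; EF_A = 14
ES_B = 0; EF_B = 6
ES_C = 0; EF_C = 11
ES_D = max(EF_A=14, EF_B=6) = 14; EF_D = 14+6 = 20
ES_E = 20; EF_E = 20+12 = 32
ES_F = max(EF_B=6, EF_D=20) = 20; EF_F = 20+6 = 26
ES_G = 14; EF_G = 14+3 = 17
ES_H = 14; EF_H = 14+13 = 27
ES_I = max(EF_C=11, EF_E=32, EF_F=26, EF_G=17, EF_H=27) = 32; EF_I = 32+7 = 39
Expected project duration μ = 39 days. Critical path: A → D → E → I.

Variance along critical path = 11.111 + 4.000 + 4.000 + 2.778 = 21.889
σ = √21.889 = 4.679 days

4.68 days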